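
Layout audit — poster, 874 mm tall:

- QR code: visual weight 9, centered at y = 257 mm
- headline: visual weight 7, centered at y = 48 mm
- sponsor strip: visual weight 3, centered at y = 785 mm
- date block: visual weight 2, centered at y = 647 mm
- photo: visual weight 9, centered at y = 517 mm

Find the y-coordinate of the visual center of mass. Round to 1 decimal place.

Σw = 9 + 7 + 3 + 2 + 9 = 30.
y-moment: 9·257 + 7·48 + 3·785 + 2·647 + 9·517 = 10951; centroid 10951/30 ≈ 365.03.

y ≈ 365.0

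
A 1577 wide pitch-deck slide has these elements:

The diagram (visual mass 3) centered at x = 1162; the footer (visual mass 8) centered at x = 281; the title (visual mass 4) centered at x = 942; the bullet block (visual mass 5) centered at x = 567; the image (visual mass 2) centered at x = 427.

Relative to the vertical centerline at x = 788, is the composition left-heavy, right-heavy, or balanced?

Total weight = 3 + 8 + 4 + 5 + 2 = 22.
x: (3·1162 + 8·281 + 4·942 + 5·567 + 2·427) / 22 = 13191 / 22 ≈ 599.59
599.6 lies left of the midline 788, so the layout is left-heavy.

left-heavy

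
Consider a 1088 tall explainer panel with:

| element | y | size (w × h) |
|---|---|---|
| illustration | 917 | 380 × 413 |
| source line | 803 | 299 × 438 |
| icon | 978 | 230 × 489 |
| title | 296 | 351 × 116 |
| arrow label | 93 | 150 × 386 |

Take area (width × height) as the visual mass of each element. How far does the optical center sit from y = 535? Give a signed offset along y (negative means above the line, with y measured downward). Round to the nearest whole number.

Areas: illustration 380·413 = 156940, source line 299·438 = 130962, icon 230·489 = 112470, title 351·116 = 40716, arrow label 150·386 = 57900. Total weight = 498988.
Σw·y = 156940·917 + 130962·803 + 112470·978 + 40716·296 + 57900·93 = 376508762, so ȳ = 376508762/498988 ≈ 754.54.
Against y = 535, that's 754.54 − 535 = 219.54.

≈ 220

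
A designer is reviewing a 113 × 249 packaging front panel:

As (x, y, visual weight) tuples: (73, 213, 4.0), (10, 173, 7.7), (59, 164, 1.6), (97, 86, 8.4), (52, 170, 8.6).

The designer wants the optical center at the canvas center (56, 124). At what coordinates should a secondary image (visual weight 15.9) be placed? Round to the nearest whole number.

After adding the secondary image, total weight = 4.0 + 7.7 + 1.6 + 8.4 + 8.6 + 15.9 = 46.2.
Along x: (1725.4 + 15.9·x) / 46.2 = 56 (existing moment 4.0·73 + 7.7·10 + 1.6·59 + 8.4·97 + 8.6·52 = 1725.4) ⇒ x = (2587.2 − 1725.4) / 15.9 ≈ 54.20.
Along y: (4630.9 + 15.9·y) / 46.2 = 124 (existing moment 4.0·213 + 7.7·173 + 1.6·164 + 8.4·86 + 8.6·170 = 4630.9) ⇒ y = (5728.8 − 4630.9) / 15.9 ≈ 69.05.

(54, 69)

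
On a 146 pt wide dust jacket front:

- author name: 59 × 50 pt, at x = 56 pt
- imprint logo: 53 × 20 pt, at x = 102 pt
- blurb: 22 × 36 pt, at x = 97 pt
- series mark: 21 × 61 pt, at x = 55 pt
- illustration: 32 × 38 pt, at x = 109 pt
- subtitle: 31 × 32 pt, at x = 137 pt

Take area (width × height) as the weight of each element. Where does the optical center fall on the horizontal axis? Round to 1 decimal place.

x ≈ 83.1

Areas → weights: author name 59·50 = 2950, imprint logo 53·20 = 1060, blurb 22·36 = 792, series mark 21·61 = 1281, illustration 32·38 = 1216, subtitle 31·32 = 992; Σw = 8291.
Σw·x = 689047; x̄ = 689047/8291 ≈ 83.11.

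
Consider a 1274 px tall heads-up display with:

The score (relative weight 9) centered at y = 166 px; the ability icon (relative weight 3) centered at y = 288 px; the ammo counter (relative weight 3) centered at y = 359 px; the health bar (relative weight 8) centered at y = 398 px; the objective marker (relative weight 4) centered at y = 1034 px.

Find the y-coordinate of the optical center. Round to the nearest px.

y ≈ 398

Weights sum to 9 + 3 + 3 + 8 + 4 = 27.
Σw·y = 9·166 + 3·288 + 3·359 + 8·398 + 4·1034 = 10755, so ȳ = 10755/27 ≈ 398.33.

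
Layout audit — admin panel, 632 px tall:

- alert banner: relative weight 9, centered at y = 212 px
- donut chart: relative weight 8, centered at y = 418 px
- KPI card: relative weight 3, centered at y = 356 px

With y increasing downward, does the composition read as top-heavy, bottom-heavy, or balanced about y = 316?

Total weight = 9 + 8 + 3 = 20.
y: (9·212 + 8·418 + 3·356) / 20 = 6320 / 20 ≈ 316.00
The centroid 316.00 matches the midline at 316, so the layout is balanced.

balanced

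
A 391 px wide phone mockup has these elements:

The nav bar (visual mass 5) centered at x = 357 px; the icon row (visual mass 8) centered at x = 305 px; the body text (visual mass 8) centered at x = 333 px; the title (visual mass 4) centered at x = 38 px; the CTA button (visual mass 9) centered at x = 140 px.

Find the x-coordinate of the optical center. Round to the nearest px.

x ≈ 244

Total weight = 5 + 8 + 8 + 4 + 9 = 34.
x-moment: 5·357 + 8·305 + 8·333 + 4·38 + 9·140 = 8301; centroid 8301/34 ≈ 244.15.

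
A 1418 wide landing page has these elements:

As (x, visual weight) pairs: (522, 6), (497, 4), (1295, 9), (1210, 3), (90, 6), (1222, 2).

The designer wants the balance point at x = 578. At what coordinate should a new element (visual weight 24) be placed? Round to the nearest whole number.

x ≈ 326

New total weight: (6 + 4 + 9 + 3 + 6 + 2) + 24 = 54.
x: target moment 54×578 = 31212; current 6·522 + 4·497 + 9·1295 + 3·1210 + 6·90 + 2·1222 = 23389; the new element supplies 7823, so x = 7823/24 ≈ 325.96.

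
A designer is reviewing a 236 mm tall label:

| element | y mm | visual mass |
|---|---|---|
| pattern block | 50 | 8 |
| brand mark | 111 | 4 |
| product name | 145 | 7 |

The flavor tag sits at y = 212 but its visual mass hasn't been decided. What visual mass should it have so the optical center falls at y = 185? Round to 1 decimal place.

Existing Σw = 19 (8 + 4 + 7); existing moment 8·50 + 4·111 + 7·145 = 1859.
Set Σw·y/Σw = 185: (1859 + 212w) = 185·(19 + w).
So w = (185·19 − 1859)/(212 − 185) = 1656/27 ≈ 61.33.

w ≈ 61.3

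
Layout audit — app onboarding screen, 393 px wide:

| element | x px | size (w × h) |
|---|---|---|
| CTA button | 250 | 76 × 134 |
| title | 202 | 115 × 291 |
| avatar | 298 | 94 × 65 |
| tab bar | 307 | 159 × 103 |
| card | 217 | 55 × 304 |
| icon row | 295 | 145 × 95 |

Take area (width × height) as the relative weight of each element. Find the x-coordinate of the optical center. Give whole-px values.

x ≈ 247

Areas: CTA button 76·134 = 10184, title 115·291 = 33465, avatar 94·65 = 6110, tab bar 159·103 = 16377, card 55·304 = 16720, icon row 145·95 = 13775. Total weight = 96631.
x-moment: 10184·250 + 33465·202 + 6110·298 + 16377·307 + 16720·217 + 13775·295 = 23846314; centroid 23846314/96631 ≈ 246.78.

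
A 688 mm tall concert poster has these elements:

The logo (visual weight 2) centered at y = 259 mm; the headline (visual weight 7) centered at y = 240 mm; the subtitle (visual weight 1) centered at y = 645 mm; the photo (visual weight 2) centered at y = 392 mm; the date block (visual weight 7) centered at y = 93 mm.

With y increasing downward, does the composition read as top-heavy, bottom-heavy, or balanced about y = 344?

Σw = 2 + 7 + 1 + 2 + 7 = 19.
y-moment: 2·259 + 7·240 + 1·645 + 2·392 + 7·93 = 4278; centroid 4278/19 ≈ 225.16.
225.2 lies above (smaller y than) the midline 344, so the layout is top-heavy.

top-heavy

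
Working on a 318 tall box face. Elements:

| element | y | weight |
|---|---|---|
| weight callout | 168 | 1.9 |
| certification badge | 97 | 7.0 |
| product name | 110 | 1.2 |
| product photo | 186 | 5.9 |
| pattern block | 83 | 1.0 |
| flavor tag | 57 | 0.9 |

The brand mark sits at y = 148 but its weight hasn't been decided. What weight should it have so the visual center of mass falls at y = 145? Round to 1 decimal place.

Existing Σw = 17.9 (1.9 + 7.0 + 1.2 + 5.9 + 1.0 + 0.9); existing moment 1.9·168 + 7.0·97 + 1.2·110 + 5.9·186 + 1.0·83 + 0.9·57 = 2361.9.
Balance at y = 145 requires (2361.9 + w·148) / (17.9 + w) = 145.
Rearranging, w·(148 − 145) = 145·17.9 − 2361.9 = 233.6, so w ≈ 233.6/3 = 77.87.

w ≈ 77.9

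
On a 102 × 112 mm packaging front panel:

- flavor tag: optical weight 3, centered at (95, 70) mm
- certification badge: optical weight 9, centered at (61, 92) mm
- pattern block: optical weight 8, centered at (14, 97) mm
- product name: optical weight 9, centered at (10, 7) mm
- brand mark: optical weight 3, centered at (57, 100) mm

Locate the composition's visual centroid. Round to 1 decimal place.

Weights sum to 3 + 9 + 8 + 9 + 3 = 32.
x-moment: 3·95 + 9·61 + 8·14 + 9·10 + 3·57 = 1207; centroid 1207/32 ≈ 37.72.
y-moment: 3·70 + 9·92 + 8·97 + 9·7 + 3·100 = 2177; centroid 2177/32 ≈ 68.03.

(37.7, 68.0)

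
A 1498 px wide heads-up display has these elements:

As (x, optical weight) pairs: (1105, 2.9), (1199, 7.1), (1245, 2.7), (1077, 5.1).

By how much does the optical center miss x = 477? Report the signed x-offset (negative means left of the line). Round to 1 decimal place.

≈ 678.7 px

Σw = 2.9 + 7.1 + 2.7 + 5.1 = 17.8.
Σw·x = 2.9·1105 + 7.1·1199 + 2.7·1245 + 5.1·1077 = 20571.6, so x̄ = 20571.6/17.8 ≈ 1155.71.
Difference: 1155.71 − 477 ≈ 678.71.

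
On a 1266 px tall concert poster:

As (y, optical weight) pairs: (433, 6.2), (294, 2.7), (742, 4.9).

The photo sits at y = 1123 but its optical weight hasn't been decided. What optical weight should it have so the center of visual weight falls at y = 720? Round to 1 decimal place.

Existing Σw = 13.8 (6.2 + 2.7 + 4.9); existing moment 6.2·433 + 2.7·294 + 4.9·742 = 7114.2.
Set Σw·y/Σw = 720: (7114.2 + 1123w) = 720·(13.8 + w).
Solving: w = (720·13.8 − 7114.2) / (1123 − 720) = 2821.8 / 403 ≈ 7.00.

w ≈ 7.0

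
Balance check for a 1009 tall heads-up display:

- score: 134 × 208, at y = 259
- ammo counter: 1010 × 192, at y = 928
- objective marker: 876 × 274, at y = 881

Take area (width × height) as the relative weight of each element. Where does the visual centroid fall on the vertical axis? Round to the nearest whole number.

y ≈ 863

Areas: score 134·208 = 27872, ammo counter 1010·192 = 193920, objective marker 876·274 = 240024. Total weight = 461816.
Σw·y = 27872·259 + 193920·928 + 240024·881 = 398637752, so ȳ = 398637752/461816 ≈ 863.20.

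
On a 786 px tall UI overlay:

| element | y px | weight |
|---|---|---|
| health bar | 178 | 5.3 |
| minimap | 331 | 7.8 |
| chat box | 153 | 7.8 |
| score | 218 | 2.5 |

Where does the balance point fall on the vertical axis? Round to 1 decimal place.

Weights sum to 5.3 + 7.8 + 7.8 + 2.5 = 23.4.
y-moment: 5.3·178 + 7.8·331 + 7.8·153 + 2.5·218 = 5263.6; centroid 5263.6/23.4 ≈ 224.94.

y ≈ 224.9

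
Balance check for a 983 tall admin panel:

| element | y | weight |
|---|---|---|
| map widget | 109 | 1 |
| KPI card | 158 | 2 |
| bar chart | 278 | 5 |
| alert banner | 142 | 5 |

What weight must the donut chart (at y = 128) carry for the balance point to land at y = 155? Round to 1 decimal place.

w ≈ 18.9

Fixed elements: Σw = 1 + 2 + 5 + 5 = 13, Σw·y = 1·109 + 2·158 + 5·278 + 5·142 = 2525.
Balance at y = 155 requires (2525 + w·128) / (13 + w) = 155.
Rearranging, w·(128 − 155) = 155·13 − 2525 = -510, so w ≈ -510/-27 = 18.89.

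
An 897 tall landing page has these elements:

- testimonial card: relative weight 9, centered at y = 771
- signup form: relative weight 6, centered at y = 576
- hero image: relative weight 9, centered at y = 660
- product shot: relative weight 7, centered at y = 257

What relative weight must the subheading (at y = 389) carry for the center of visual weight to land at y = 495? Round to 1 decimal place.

Existing Σw = 31 (9 + 6 + 9 + 7); existing moment 9·771 + 6·576 + 9·660 + 7·257 = 18134.
For the centroid to hit 495: (18134 + w·389) / (31 + w) = 495.
Rearranging, w·(389 − 495) = 495·31 − 18134 = -2789, so w ≈ -2789/-106 = 26.31.

w ≈ 26.3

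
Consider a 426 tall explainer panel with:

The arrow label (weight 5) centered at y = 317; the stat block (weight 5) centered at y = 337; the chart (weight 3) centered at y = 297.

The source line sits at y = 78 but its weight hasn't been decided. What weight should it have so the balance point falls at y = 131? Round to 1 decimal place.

w ≈ 46.4

Known weights sum to 5 + 5 + 3 = 13; their moment is 5·317 + 5·337 + 3·297 = 4161.
Set Σw·y/Σw = 131: (4161 + 78w) = 131·(13 + w).
Rearranging, w·(78 − 131) = 131·13 − 4161 = -2458, so w ≈ -2458/-53 = 46.38.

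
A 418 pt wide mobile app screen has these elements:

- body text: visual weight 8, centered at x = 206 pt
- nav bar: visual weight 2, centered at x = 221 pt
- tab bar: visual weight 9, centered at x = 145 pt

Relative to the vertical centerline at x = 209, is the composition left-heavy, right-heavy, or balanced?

Σw = 8 + 2 + 9 = 19.
Σw·x = 8·206 + 2·221 + 9·145 = 3395, so x̄ = 3395/19 ≈ 178.68.
178.7 lies left of the midline 209, so the layout is left-heavy.

left-heavy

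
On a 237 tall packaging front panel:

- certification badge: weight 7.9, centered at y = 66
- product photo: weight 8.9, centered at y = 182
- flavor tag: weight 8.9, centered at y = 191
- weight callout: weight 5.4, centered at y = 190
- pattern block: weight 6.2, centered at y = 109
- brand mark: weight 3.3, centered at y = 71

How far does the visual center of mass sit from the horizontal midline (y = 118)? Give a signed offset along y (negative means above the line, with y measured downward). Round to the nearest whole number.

Total weight = 7.9 + 8.9 + 8.9 + 5.4 + 6.2 + 3.3 = 40.6.
Σw·y = 7.9·66 + 8.9·182 + 8.9·191 + 5.4·190 + 6.2·109 + 3.3·71 = 5777.2, so ȳ = 5777.2/40.6 ≈ 142.30.
Offset from y = 118: 142.30 − 118 ≈ 24.30.

≈ 24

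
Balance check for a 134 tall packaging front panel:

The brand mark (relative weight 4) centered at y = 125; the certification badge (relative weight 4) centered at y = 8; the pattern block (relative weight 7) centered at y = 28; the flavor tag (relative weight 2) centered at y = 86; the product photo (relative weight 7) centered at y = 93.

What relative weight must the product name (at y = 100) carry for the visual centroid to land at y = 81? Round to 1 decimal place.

w ≈ 20.7

Known weights sum to 4 + 4 + 7 + 2 + 7 = 24; their moment is 4·125 + 4·8 + 7·28 + 2·86 + 7·93 = 1551.
Balance at y = 81 requires (1551 + w·100) / (24 + w) = 81.
So w = (81·24 − 1551)/(100 − 81) = 393/19 ≈ 20.68.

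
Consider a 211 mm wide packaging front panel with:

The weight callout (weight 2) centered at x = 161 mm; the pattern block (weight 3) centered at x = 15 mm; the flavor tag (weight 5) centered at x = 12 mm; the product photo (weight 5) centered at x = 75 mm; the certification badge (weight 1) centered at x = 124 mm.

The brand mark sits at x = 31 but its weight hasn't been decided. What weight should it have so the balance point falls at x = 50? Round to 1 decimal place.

Known weights sum to 2 + 3 + 5 + 5 + 1 = 16; their moment is 2·161 + 3·15 + 5·12 + 5·75 + 1·124 = 926.
Balance at x = 50 requires (926 + w·31) / (16 + w) = 50.
Rearranging, w·(31 − 50) = 50·16 − 926 = -126, so w ≈ -126/-19 = 6.63.

w ≈ 6.6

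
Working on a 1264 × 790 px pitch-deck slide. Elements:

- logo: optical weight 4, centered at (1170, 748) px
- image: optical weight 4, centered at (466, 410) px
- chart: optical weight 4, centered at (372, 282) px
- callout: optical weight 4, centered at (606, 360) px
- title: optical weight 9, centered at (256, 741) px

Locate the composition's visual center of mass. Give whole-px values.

Total weight = 4 + 4 + 4 + 4 + 9 = 25.
Σw·x = 4·1170 + 4·466 + 4·372 + 4·606 + 9·256 = 12760, so x̄ = 12760/25 ≈ 510.40.
Σw·y = 4·748 + 4·410 + 4·282 + 4·360 + 9·741 = 13869, so ȳ = 13869/25 ≈ 554.76.

(510, 555)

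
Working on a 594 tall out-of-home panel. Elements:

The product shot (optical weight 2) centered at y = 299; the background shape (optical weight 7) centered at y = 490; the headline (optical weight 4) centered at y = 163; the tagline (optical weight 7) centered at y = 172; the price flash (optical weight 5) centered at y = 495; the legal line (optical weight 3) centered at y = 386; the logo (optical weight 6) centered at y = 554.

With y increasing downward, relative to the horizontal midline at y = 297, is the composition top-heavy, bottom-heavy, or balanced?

Weights sum to 2 + 7 + 4 + 7 + 5 + 3 + 6 = 34.
y-moment: 2·299 + 7·490 + 4·163 + 7·172 + 5·495 + 3·386 + 6·554 = 12841; centroid 12841/34 ≈ 377.68.
377.7 lies below (larger y than) the midline 297, so the layout is bottom-heavy.

bottom-heavy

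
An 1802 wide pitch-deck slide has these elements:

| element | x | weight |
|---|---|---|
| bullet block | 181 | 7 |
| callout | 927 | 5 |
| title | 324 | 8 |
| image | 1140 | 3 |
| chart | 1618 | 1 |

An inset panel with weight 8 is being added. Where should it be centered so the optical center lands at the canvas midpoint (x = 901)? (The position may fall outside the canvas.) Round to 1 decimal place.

New total weight: (7 + 5 + 8 + 3 + 1) + 8 = 32.
x: need Σw·x = 32·901 = 28832. Existing = 7·181 + 5·927 + 8·324 + 3·1140 + 1·1618 = 13532. Remainder 15300 / 8 ≈ 1912.50.

x ≈ 1912.5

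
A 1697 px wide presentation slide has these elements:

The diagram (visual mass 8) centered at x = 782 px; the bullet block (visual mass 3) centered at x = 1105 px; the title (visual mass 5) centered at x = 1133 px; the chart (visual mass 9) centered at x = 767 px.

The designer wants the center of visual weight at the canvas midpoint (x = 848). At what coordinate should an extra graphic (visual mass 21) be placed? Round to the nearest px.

New total weight: (8 + 3 + 5 + 9) + 21 = 46.
x: target moment 46×848 = 39008; current 8·782 + 3·1105 + 5·1133 + 9·767 = 22139; the extra graphic supplies 16869, so x = 16869/21 ≈ 803.29.

x ≈ 803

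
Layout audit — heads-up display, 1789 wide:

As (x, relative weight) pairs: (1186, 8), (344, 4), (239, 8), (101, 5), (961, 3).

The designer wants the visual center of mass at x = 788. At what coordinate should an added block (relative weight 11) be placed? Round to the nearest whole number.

x ≈ 1324

After adding the added block, total weight = 8 + 4 + 8 + 5 + 3 + 11 = 39.
x: target moment 39×788 = 30732; current 8·1186 + 4·344 + 8·239 + 5·101 + 3·961 = 16164; the added block supplies 14568, so x = 14568/11 ≈ 1324.36.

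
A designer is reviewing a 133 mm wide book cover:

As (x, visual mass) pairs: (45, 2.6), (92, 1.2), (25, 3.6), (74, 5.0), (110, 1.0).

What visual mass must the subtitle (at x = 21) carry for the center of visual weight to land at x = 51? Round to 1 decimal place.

w ≈ 3.8

Known weights sum to 2.6 + 1.2 + 3.6 + 5.0 + 1.0 = 13.4; their moment is 2.6·45 + 1.2·92 + 3.6·25 + 5.0·74 + 1.0·110 = 797.4.
Balance at x = 51 requires (797.4 + w·21) / (13.4 + w) = 51.
Rearranging, w·(21 − 51) = 51·13.4 − 797.4 = -114.0, so w ≈ -114.0/-30 = 3.80.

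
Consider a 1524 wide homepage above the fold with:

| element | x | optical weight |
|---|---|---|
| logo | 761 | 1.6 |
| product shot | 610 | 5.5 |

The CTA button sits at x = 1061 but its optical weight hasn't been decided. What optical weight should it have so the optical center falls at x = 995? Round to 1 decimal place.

w ≈ 37.8

Fixed elements: Σw = 1.6 + 5.5 = 7.1, Σw·x = 1.6·761 + 5.5·610 = 4572.6.
Set Σw·x/Σw = 995: (4572.6 + 1061w) = 995·(7.1 + w).
So w = (995·7.1 − 4572.6)/(1061 − 995) = 2491.9/66 ≈ 37.76.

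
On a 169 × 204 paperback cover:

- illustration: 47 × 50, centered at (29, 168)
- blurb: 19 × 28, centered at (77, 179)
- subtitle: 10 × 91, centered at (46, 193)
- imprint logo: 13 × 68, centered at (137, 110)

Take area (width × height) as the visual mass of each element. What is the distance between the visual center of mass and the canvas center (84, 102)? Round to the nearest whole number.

Areas → weights: illustration 47·50 = 2350, blurb 19·28 = 532, subtitle 10·91 = 910, imprint logo 13·68 = 884; Σw = 4676.
Σw·x = 2350·29 + 532·77 + 910·46 + 884·137 = 272082, so x̄ = 272082/4676 ≈ 58.19.
Σw·y = 2350·168 + 532·179 + 910·193 + 884·110 = 762898, so ȳ = 762898/4676 ≈ 163.15.
From (84, 102): dx = -25.81, dy = 61.15, so the distance is √(dx²+dy²) ≈ 66.38.

≈ 66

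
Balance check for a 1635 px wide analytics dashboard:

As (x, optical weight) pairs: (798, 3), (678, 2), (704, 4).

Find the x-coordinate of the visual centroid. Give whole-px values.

x ≈ 730

Total weight = 3 + 2 + 4 = 9.
x-moment: 3·798 + 2·678 + 4·704 = 6566; centroid 6566/9 ≈ 729.56.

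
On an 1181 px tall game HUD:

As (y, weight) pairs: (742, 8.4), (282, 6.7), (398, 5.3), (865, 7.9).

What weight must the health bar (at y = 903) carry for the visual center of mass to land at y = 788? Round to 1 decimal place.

w ≈ 45.5

Known weights sum to 8.4 + 6.7 + 5.3 + 7.9 = 28.3; their moment is 8.4·742 + 6.7·282 + 5.3·398 + 7.9·865 = 17065.1.
Set Σw·y/Σw = 788: (17065.1 + 903w) = 788·(28.3 + w).
So w = (788·28.3 − 17065.1)/(903 − 788) = 5235.3/115 ≈ 45.52.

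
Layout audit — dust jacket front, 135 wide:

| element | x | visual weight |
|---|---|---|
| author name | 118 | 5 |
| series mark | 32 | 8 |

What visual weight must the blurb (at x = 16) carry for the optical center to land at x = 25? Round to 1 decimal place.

w ≈ 57.9

Existing Σw = 13 (5 + 8); existing moment 5·118 + 8·32 = 846.
For the centroid to hit 25: (846 + w·16) / (13 + w) = 25.
Rearranging, w·(16 − 25) = 25·13 − 846 = -521, so w ≈ -521/-9 = 57.89.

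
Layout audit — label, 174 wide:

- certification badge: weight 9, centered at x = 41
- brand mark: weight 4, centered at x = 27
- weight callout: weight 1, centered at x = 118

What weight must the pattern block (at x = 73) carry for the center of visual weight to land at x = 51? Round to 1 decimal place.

Known weights sum to 9 + 4 + 1 = 14; their moment is 9·41 + 4·27 + 1·118 = 595.
Set Σw·x/Σw = 51: (595 + 73w) = 51·(14 + w).
So w = (51·14 − 595)/(73 − 51) = 119/22 ≈ 5.41.

w ≈ 5.4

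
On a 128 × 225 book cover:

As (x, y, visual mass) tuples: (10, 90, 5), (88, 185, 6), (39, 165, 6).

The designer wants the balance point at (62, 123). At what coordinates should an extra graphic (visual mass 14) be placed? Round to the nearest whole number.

(79, 90)

After adding the extra graphic, total weight = 5 + 6 + 6 + 14 = 31.
x: target moment 31×62 = 1922; current 5·10 + 6·88 + 6·39 = 812; the extra graphic supplies 1110, so x = 1110/14 ≈ 79.29.
y: target moment 31×123 = 3813; current 5·90 + 6·185 + 6·165 = 2550; the extra graphic supplies 1263, so y = 1263/14 ≈ 90.21.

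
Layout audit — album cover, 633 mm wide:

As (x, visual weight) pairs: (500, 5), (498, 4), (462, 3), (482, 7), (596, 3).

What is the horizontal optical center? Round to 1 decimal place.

Weights sum to 5 + 4 + 3 + 7 + 3 = 22.
Σw·x = 5·500 + 4·498 + 3·462 + 7·482 + 3·596 = 11040, so x̄ = 11040/22 ≈ 501.82.

x ≈ 501.8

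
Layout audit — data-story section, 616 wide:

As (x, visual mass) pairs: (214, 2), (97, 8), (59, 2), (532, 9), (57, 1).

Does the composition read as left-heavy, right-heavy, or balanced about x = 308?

left-heavy

Σw = 2 + 8 + 2 + 9 + 1 = 22.
x: (2·214 + 8·97 + 2·59 + 9·532 + 1·57) / 22 = 6167 / 22 ≈ 280.32
Since 280.3 is left of 308, the composition reads left-heavy.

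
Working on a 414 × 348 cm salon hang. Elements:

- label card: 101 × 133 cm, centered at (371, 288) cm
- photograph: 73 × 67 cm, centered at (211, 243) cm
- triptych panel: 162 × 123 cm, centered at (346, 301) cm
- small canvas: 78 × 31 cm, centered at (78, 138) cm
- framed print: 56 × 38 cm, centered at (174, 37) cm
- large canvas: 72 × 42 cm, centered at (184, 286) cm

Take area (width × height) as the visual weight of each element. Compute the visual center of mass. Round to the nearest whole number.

(306, 269)

Taking area as weight: label card 101·133 = 13433, photograph 73·67 = 4891, triptych panel 162·123 = 19926, small canvas 78·31 = 2418, framed print 56·38 = 2128, large canvas 72·42 = 3024. Sum 45820.
x: moment 14025332 / weight 45820 ≈ 306.10
y: moment 12332227 / weight 45820 ≈ 269.15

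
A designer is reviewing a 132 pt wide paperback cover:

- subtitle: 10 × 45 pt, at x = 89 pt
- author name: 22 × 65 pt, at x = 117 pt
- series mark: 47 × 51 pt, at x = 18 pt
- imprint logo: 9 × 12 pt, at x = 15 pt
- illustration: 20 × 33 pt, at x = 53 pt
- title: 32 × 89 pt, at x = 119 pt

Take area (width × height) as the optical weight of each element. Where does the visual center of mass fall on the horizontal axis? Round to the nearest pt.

Areas: subtitle 10·45 = 450, author name 22·65 = 1430, series mark 47·51 = 2397, imprint logo 9·12 = 108, illustration 20·33 = 660, title 32·89 = 2848. Total weight = 7893.
x-moment: 450·89 + 1430·117 + 2397·18 + 108·15 + 660·53 + 2848·119 = 626018; centroid 626018/7893 ≈ 79.31.

x ≈ 79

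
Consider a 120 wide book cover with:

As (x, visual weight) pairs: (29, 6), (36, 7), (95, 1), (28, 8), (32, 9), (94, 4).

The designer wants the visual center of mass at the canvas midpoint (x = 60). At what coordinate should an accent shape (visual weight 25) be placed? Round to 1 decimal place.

After adding the accent shape, total weight = 6 + 7 + 1 + 8 + 9 + 4 + 25 = 60.
Along x: (1409 + 25·x) / 60 = 60 (existing moment 6·29 + 7·36 + 1·95 + 8·28 + 9·32 + 4·94 = 1409) ⇒ x = (3600 − 1409) / 25 ≈ 87.64.

x ≈ 87.6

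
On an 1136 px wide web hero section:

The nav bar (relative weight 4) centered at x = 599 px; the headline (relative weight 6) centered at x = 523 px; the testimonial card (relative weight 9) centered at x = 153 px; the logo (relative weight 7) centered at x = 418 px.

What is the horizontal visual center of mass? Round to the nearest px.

x ≈ 378

Σw = 4 + 6 + 9 + 7 = 26.
Σw·x = 4·599 + 6·523 + 9·153 + 7·418 = 9837, so x̄ = 9837/26 ≈ 378.35.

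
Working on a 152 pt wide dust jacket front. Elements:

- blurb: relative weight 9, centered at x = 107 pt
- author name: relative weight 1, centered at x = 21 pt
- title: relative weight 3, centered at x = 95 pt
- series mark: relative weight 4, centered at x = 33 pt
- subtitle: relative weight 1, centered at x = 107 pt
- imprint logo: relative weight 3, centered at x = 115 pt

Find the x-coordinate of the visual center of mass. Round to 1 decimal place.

x ≈ 88.2

Total weight = 9 + 1 + 3 + 4 + 1 + 3 = 21.
Σw·x = 9·107 + 1·21 + 3·95 + 4·33 + 1·107 + 3·115 = 1853, so x̄ = 1853/21 ≈ 88.24.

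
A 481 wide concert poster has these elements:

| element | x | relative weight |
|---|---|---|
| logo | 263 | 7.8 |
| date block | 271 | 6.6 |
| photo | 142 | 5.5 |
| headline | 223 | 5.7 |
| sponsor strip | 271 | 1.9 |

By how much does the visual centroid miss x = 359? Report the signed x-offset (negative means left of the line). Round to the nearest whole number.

Σw = 7.8 + 6.6 + 5.5 + 5.7 + 1.9 = 27.5.
x-moment: 7.8·263 + 6.6·271 + 5.5·142 + 5.7·223 + 1.9·271 = 6407.0; centroid 6407.0/27.5 ≈ 232.98.
Offset from x = 359: 232.98 − 359 ≈ -126.02.

≈ -126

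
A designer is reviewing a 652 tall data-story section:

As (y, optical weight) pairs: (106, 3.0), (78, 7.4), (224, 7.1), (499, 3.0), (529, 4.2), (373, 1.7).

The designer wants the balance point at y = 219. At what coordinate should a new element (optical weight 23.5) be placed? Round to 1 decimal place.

After adding the new element, total weight = 3.0 + 7.4 + 7.1 + 3.0 + 4.2 + 1.7 + 23.5 = 49.9.
y: need Σw·y = 49.9·219 = 10928.1. Existing = 3.0·106 + 7.4·78 + 7.1·224 + 3.0·499 + 4.2·529 + 1.7·373 = 6838.5. Remainder 4089.6 / 23.5 ≈ 174.03.

y ≈ 174.0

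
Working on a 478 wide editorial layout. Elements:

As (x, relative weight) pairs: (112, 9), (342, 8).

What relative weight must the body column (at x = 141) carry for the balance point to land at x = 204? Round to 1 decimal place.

w ≈ 4.4

Fixed elements: Σw = 9 + 8 = 17, Σw·x = 9·112 + 8·342 = 3744.
Set Σw·x/Σw = 204: (3744 + 141w) = 204·(17 + w).
So w = (204·17 − 3744)/(141 − 204) = -276/-63 ≈ 4.38.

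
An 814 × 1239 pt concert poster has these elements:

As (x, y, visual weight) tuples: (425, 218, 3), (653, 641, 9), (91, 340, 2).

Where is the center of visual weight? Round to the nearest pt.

(524, 507)

Σw = 3 + 9 + 2 = 14.
x: (3·425 + 9·653 + 2·91) / 14 = 7334 / 14 ≈ 523.86
y: (3·218 + 9·641 + 2·340) / 14 = 7103 / 14 ≈ 507.36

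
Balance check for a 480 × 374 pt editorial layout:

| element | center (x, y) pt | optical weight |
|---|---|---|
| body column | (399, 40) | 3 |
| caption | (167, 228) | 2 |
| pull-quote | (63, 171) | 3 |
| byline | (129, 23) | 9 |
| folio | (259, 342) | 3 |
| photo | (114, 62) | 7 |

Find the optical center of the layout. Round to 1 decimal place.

Weights sum to 3 + 2 + 3 + 9 + 3 + 7 = 27.
Σw·x = 4456; x̄ = 4456/27 ≈ 165.04.
y: moment 2756 / weight 27 ≈ 102.07

(165.0, 102.1)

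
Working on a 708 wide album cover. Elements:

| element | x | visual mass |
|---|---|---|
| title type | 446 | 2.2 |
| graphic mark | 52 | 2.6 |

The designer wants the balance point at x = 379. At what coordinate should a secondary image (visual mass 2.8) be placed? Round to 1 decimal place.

With the secondary image, Σw becomes 2.2 + 2.6 + 2.8 = 7.6.
x: target moment 7.6×379 = 2880.4; current 2.2·446 + 2.6·52 = 1116.4; the secondary image supplies 1764.0, so x = 1764.0/2.8 ≈ 630.00.

x ≈ 630.0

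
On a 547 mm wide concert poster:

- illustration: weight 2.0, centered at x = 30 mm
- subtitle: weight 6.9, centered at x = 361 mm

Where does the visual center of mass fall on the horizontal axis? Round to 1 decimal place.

x ≈ 286.6

Total weight = 2.0 + 6.9 = 8.9.
x-moment: 2.0·30 + 6.9·361 = 2550.9; centroid 2550.9/8.9 ≈ 286.62.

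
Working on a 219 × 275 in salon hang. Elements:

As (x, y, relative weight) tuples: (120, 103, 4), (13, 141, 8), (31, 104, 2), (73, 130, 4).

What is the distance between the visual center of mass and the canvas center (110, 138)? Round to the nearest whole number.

≈ 59 in

Total weight = 4 + 8 + 2 + 4 = 18.
x-moment: 4·120 + 8·13 + 2·31 + 4·73 = 938; centroid 938/18 ≈ 52.11.
y-moment: 4·103 + 8·141 + 2·104 + 4·130 = 2268; centroid 2268/18 ≈ 126.00.
Relative to (110, 138): Δ = (-57.89, -12.00); |Δ| = √(-57.89² + -12.00²) ≈ 59.12.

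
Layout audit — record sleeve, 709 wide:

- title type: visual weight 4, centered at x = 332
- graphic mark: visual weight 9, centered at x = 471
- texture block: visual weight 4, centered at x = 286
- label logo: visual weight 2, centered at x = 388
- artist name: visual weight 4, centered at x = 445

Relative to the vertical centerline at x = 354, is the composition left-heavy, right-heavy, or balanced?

right-heavy

Σw = 4 + 9 + 4 + 2 + 4 = 23.
Σw·x = 4·332 + 9·471 + 4·286 + 2·388 + 4·445 = 9267, so x̄ = 9267/23 ≈ 402.91.
402.9 vs midline 354 → right-heavy.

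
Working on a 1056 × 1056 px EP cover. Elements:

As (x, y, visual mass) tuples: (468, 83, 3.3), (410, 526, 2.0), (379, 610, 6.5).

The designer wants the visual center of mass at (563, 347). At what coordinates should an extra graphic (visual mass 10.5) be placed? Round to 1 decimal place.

(735.9, 233.1)

After adding the extra graphic, total weight = 3.3 + 2.0 + 6.5 + 10.5 = 22.3.
Along x: (4827.9 + 10.5·x) / 22.3 = 563 (existing moment 3.3·468 + 2.0·410 + 6.5·379 = 4827.9) ⇒ x = (12554.9 − 4827.9) / 10.5 ≈ 735.90.
Along y: (5290.9 + 10.5·y) / 22.3 = 347 (existing moment 3.3·83 + 2.0·526 + 6.5·610 = 5290.9) ⇒ y = (7738.1 − 5290.9) / 10.5 ≈ 233.07.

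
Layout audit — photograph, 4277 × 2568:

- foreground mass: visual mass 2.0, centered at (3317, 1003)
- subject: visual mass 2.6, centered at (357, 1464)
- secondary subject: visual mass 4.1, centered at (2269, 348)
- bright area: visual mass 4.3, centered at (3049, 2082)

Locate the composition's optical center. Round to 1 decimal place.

(2305.8, 1245.5)

Weights sum to 2.0 + 2.6 + 4.1 + 4.3 = 13.0.
x-moment: 2.0·3317 + 2.6·357 + 4.1·2269 + 4.3·3049 = 29975.8; centroid 29975.8/13.0 ≈ 2305.83.
y-moment: 2.0·1003 + 2.6·1464 + 4.1·348 + 4.3·2082 = 16191.8; centroid 16191.8/13.0 ≈ 1245.52.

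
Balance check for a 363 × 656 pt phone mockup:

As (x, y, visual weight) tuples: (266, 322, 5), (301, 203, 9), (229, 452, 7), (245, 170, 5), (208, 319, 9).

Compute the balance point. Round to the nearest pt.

(250, 295)

Σw = 5 + 9 + 7 + 5 + 9 = 35.
Σw·x = 5·266 + 9·301 + 7·229 + 5·245 + 9·208 = 8739, so x̄ = 8739/35 ≈ 249.69.
Σw·y = 5·322 + 9·203 + 7·452 + 5·170 + 9·319 = 10322, so ȳ = 10322/35 ≈ 294.91.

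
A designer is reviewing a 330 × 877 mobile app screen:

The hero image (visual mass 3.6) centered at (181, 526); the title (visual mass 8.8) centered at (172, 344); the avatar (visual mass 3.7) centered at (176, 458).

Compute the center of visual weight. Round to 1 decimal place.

Total weight = 3.6 + 8.8 + 3.7 = 16.1.
x-moment: 3.6·181 + 8.8·172 + 3.7·176 = 2816.4; centroid 2816.4/16.1 ≈ 174.93.
y-moment: 3.6·526 + 8.8·344 + 3.7·458 = 6615.4; centroid 6615.4/16.1 ≈ 410.89.

(174.9, 410.9)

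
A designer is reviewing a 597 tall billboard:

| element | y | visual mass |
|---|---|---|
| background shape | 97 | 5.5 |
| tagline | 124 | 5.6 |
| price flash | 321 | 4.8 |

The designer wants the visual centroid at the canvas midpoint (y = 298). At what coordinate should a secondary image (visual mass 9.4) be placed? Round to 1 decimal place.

New total weight: (5.5 + 5.6 + 4.8) + 9.4 = 25.3.
y: target moment 25.3×298 = 7539.4; current 5.5·97 + 5.6·124 + 4.8·321 = 2768.7; the secondary image supplies 4770.7, so y = 4770.7/9.4 ≈ 507.52.

y ≈ 507.5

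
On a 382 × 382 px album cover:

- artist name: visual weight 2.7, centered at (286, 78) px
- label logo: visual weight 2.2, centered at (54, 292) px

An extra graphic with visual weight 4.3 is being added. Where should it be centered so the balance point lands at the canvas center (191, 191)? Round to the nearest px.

New total weight: (2.7 + 2.2) + 4.3 = 9.2.
x: need Σw·x = 9.2·191 = 1757.2. Existing = 2.7·286 + 2.2·54 = 891.0. Remainder 866.2 / 4.3 ≈ 201.44.
y: need Σw·y = 9.2·191 = 1757.2. Existing = 2.7·78 + 2.2·292 = 853.0. Remainder 904.2 / 4.3 ≈ 210.28.

(201, 210)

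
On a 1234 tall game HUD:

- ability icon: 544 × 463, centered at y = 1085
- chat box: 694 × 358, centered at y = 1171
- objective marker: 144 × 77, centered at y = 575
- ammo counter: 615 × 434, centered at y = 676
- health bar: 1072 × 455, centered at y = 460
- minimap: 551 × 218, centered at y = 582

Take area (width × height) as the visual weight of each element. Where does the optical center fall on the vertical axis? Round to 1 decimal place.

y ≈ 754.1

Areas: ability icon 544·463 = 251872, chat box 694·358 = 248452, objective marker 144·77 = 11088, ammo counter 615·434 = 266910, health bar 1072·455 = 487760, minimap 551·218 = 120118. Total weight = 1386200.
y: moment 1045303448 / weight 1386200 ≈ 754.08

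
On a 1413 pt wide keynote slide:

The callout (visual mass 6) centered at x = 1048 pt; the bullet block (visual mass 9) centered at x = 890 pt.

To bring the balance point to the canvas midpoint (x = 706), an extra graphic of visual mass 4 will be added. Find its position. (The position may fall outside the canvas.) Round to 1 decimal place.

x ≈ -221.0

New total weight: (6 + 9) + 4 = 19.
x: target moment 19×706 = 13414; current 6·1048 + 9·890 = 14298; the extra graphic supplies -884, so x = -884/4 ≈ -221.00.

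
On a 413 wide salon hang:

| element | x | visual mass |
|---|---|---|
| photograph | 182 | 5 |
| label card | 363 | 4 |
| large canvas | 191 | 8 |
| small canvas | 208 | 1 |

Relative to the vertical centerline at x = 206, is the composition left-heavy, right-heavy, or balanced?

right-heavy

Σw = 5 + 4 + 8 + 1 = 18.
x: (5·182 + 4·363 + 8·191 + 1·208) / 18 = 4098 / 18 ≈ 227.67
227.7 vs midline 206 → right-heavy.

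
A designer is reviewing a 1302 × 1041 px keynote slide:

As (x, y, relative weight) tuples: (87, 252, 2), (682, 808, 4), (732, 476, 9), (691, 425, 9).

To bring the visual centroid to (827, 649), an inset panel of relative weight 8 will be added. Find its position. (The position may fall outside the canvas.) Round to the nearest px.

After adding the inset panel, total weight = 2 + 4 + 9 + 9 + 8 = 32.
x: target moment 32×827 = 26464; current 2·87 + 4·682 + 9·732 + 9·691 = 15709; the inset panel supplies 10755, so x = 10755/8 ≈ 1344.38.
y: target moment 32×649 = 20768; current 2·252 + 4·808 + 9·476 + 9·425 = 11845; the inset panel supplies 8923, so y = 8923/8 ≈ 1115.38.

(1344, 1115)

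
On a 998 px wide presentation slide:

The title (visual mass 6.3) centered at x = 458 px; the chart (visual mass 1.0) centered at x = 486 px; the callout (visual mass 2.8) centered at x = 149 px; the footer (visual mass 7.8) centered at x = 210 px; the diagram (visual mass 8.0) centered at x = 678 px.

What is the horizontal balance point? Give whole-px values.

x ≈ 419

Σw = 6.3 + 1.0 + 2.8 + 7.8 + 8.0 = 25.9.
Σw·x = 6.3·458 + 1.0·486 + 2.8·149 + 7.8·210 + 8.0·678 = 10850.6, so x̄ = 10850.6/25.9 ≈ 418.94.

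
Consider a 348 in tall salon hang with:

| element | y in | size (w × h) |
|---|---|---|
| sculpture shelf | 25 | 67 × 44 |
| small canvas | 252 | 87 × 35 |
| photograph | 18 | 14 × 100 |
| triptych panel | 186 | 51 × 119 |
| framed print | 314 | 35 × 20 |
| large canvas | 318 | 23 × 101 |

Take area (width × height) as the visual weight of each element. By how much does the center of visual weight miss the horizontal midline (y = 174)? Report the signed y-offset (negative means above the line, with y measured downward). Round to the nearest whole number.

Areas: sculpture shelf 67·44 = 2948, small canvas 87·35 = 3045, photograph 14·100 = 1400, triptych panel 51·119 = 6069, framed print 35·20 = 700, large canvas 23·101 = 2323. Total weight = 16485.
Σw·y = 2953588; ȳ = 2953588/16485 ≈ 179.17.
Difference: 179.17 − 174 ≈ 5.17.

≈ 5 in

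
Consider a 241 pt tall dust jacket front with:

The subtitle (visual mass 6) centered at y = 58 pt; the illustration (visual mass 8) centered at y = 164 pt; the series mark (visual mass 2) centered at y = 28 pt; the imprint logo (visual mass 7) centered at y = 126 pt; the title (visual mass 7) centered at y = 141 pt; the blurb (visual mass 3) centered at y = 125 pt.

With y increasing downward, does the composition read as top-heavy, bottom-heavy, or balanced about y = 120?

balanced

Total weight = 6 + 8 + 2 + 7 + 7 + 3 = 33.
Σw·y = 3960; ȳ = 3960/33 ≈ 120.00.
The centroid 120.00 matches the midline at 120, so the layout is balanced.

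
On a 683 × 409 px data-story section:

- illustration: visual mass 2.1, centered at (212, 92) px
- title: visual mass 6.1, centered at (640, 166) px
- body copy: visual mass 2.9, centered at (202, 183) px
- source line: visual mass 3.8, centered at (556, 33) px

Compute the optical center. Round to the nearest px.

Total weight = 2.1 + 6.1 + 2.9 + 3.8 = 14.9.
x: (2.1·212 + 6.1·640 + 2.9·202 + 3.8·556) / 14.9 = 7047.8 / 14.9 ≈ 473.01
y: (2.1·92 + 6.1·166 + 2.9·183 + 3.8·33) / 14.9 = 1861.9 / 14.9 ≈ 124.96

(473, 125)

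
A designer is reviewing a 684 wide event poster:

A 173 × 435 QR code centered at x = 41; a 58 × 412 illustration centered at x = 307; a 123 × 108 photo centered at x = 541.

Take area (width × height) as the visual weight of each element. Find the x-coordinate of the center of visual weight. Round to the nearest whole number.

Areas: QR code 173·435 = 75255, illustration 58·412 = 23896, photo 123·108 = 13284. Total weight = 112435.
x-moment: 75255·41 + 23896·307 + 13284·541 = 17608171; centroid 17608171/112435 ≈ 156.61.

x ≈ 157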